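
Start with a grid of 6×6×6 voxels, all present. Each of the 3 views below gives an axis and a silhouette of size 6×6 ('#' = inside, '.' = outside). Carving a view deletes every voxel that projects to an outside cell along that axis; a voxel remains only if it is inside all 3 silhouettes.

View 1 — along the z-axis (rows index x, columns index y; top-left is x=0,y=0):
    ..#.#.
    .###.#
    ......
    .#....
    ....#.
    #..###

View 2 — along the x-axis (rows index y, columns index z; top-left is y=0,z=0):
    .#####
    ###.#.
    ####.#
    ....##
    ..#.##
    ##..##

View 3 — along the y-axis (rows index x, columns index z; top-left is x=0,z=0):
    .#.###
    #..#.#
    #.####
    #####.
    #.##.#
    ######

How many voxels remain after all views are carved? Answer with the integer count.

before carving: 216 voxels (6×6×6)
[1] z-view keeps 12 columns → grid now 72
[2] x-view keeps 23 columns → grid now 44
[3] y-view keeps 27 columns → grid now 32

remaining voxels: 32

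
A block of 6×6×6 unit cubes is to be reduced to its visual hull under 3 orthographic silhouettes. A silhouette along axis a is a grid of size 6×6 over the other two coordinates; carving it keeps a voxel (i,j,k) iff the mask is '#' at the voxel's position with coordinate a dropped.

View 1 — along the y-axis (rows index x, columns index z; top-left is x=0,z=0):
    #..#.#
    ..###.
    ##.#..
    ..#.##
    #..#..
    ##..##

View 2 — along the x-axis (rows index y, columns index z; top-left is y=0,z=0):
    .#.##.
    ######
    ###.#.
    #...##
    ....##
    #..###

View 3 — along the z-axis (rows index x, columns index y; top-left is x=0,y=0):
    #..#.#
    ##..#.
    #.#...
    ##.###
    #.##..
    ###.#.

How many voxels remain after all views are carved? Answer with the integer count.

before carving: 216 voxels (6×6×6)
step 1: project along y, AND mask (18/36) → |grid| = 108
step 2: project along x, AND mask (22/36) → |grid| = 68
step 3: project along z, AND mask (20/36) → |grid| = 40

voxel count = 40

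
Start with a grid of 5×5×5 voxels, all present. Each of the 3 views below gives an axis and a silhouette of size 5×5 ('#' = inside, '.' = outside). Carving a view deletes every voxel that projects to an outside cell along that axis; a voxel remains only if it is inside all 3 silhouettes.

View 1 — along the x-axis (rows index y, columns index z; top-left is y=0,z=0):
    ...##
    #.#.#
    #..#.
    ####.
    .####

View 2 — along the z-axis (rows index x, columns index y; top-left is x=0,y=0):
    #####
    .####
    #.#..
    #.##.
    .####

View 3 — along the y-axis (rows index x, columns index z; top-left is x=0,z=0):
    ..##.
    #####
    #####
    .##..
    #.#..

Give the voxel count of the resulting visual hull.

before carving: 125 voxels (5×5×5)
V1 x: intersect with YZ mask (15 set) -- 75 left
V2 z: intersect with XY mask (18 set) -- 53 left
V3 y: intersect with XZ mask (16 set) -- 32 left

32 voxels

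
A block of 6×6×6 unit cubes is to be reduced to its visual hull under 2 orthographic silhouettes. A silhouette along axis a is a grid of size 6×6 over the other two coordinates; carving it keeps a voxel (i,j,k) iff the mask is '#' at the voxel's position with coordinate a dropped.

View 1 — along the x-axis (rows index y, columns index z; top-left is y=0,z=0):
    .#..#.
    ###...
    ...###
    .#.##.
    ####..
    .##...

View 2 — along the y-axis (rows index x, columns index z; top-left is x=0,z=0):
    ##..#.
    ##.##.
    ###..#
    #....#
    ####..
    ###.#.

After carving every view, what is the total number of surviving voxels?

63 voxels

start: 6×6×6 = 216 voxels
[1] x-view keeps 17 columns → grid now 102
[2] y-view keeps 21 columns → grid now 63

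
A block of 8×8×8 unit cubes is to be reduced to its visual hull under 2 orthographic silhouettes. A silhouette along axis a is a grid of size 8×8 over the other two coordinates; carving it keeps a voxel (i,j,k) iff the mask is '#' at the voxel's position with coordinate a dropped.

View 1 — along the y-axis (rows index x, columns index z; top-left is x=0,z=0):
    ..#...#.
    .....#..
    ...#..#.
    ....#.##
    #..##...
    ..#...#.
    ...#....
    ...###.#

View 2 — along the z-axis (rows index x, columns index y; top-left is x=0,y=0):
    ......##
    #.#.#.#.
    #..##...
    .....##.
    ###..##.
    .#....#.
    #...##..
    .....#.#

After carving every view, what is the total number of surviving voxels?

full grid |V| = 512
[1] y-view keeps 18 columns → grid now 144
[2] z-view keeps 23 columns → grid now 50

remaining voxels: 50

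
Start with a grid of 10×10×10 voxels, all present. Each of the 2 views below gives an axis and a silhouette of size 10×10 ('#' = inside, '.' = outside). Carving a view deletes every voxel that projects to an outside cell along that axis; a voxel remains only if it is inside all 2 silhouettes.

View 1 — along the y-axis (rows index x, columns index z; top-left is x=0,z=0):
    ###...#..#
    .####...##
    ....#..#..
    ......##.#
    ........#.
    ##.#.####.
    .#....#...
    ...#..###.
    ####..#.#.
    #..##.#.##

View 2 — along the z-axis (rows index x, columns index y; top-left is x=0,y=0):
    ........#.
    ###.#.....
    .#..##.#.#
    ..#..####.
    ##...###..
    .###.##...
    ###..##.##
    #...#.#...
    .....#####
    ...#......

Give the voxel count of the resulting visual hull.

start: 10×10×10 = 1000 voxels
step 1: project along y, AND mask (42/100) → |grid| = 420
step 2: project along z, AND mask (41/100) → |grid| = 156

|visual hull| = 156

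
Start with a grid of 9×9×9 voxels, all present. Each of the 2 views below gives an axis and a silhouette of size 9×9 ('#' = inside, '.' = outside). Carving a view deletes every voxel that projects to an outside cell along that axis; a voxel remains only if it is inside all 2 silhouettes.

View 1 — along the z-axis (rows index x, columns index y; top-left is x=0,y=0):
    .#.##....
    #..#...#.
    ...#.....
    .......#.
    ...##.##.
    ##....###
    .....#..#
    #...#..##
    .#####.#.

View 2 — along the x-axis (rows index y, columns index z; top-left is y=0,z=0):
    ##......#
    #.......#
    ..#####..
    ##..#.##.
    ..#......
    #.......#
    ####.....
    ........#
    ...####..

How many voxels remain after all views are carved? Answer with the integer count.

initial block: 9^3 = 729
carve view 1 (along z, XY-mask fill 29/81): 261 voxels remain
carve view 2 (along x, YZ-mask fill 27/81): 79 voxels remain

remaining voxels: 79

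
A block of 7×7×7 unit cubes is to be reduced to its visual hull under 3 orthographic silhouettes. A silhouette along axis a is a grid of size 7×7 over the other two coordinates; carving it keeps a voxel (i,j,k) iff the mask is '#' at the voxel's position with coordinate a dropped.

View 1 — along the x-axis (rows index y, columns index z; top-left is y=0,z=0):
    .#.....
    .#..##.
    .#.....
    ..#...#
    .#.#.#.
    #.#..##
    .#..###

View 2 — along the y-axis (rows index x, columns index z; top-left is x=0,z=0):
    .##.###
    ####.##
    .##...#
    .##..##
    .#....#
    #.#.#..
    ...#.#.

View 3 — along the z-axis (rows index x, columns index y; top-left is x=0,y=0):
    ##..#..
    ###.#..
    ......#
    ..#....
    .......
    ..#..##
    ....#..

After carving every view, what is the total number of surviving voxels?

remaining voxels: 21

before carving: 343 voxels (7×7×7)
step 1: project along x, AND mask (18/49) → |grid| = 126
step 2: project along y, AND mask (25/49) → |grid| = 74
step 3: project along z, AND mask (13/49) → |grid| = 21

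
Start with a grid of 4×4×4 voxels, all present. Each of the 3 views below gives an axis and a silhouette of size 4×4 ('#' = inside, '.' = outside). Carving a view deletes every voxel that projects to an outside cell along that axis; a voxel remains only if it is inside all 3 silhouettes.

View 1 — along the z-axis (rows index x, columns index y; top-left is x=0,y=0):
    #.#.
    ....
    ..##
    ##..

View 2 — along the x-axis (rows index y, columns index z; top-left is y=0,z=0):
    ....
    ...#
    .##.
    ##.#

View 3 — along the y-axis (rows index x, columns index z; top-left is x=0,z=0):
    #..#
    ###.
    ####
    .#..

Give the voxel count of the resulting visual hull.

initial block: 4^3 = 64
carve view 1 (along z, XY-mask fill 6/16): 24 voxels remain
carve view 2 (along x, YZ-mask fill 6/16): 8 voxels remain
carve view 3 (along y, XZ-mask fill 10/16): 5 voxels remain

voxel count = 5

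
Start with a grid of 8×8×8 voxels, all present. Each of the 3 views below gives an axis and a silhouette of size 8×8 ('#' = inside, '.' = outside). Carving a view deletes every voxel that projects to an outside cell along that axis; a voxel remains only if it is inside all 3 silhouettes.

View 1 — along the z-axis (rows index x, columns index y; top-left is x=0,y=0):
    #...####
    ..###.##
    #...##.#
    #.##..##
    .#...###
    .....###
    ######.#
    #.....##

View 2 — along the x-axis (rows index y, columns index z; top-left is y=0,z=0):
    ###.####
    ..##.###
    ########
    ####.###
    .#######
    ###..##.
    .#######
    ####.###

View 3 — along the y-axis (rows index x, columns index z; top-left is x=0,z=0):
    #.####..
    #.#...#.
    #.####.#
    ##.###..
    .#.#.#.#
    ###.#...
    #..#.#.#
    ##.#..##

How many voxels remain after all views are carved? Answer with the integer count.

|visual hull| = 129

initial block: 8^3 = 512
V1 z: intersect with XY mask (36 set) -- 288 left
V2 x: intersect with YZ mask (53 set) -- 241 left
V3 y: intersect with XZ mask (36 set) -- 129 left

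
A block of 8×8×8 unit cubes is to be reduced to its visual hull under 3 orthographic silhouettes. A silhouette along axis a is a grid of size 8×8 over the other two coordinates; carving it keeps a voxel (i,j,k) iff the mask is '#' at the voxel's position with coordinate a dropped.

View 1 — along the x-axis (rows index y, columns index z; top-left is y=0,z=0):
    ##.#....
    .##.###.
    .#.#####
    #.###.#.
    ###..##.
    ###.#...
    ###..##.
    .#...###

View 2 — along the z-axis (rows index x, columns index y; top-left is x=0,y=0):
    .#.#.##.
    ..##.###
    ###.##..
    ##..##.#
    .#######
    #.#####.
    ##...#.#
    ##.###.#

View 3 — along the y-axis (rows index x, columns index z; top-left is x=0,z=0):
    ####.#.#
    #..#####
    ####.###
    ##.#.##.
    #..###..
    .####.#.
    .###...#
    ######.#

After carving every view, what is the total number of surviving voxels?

start: 8×8×8 = 512 voxels
[1] x-view keeps 37 columns → grid now 296
[2] z-view keeps 42 columns → grid now 191
[3] y-view keeps 44 columns → grid now 129

remaining voxels: 129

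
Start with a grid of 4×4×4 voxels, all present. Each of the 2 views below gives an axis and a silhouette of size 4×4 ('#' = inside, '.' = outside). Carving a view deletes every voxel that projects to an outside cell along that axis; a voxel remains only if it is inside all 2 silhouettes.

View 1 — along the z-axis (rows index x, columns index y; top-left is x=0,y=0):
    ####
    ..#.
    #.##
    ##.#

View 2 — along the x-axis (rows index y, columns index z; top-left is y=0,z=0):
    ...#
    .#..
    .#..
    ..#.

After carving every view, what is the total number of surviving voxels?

remaining voxels: 11

initial block: 4^3 = 64
carve view 1 (along z, XY-mask fill 11/16): 44 voxels remain
carve view 2 (along x, YZ-mask fill 4/16): 11 voxels remain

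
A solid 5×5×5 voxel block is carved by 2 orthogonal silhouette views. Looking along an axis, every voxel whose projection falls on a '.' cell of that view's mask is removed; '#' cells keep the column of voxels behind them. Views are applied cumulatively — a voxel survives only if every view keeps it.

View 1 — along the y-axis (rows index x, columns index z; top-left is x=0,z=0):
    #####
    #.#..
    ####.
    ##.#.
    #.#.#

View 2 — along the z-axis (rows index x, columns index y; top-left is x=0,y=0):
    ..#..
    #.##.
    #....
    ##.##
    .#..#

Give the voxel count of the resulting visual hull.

33 voxels

start: 5×5×5 = 125 voxels
after view 1 [y-axis, 17 of 25 cells solid] → remaining = 85
after view 2 [z-axis, 11 of 25 cells solid] → remaining = 33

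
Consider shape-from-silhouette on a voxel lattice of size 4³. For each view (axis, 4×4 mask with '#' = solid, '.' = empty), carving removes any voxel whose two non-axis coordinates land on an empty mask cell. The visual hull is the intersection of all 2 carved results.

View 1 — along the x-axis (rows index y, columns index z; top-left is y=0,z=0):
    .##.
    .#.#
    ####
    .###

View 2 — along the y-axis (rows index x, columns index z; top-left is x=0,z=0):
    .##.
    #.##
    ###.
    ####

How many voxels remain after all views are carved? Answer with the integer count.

before carving: 64 voxels (4×4×4)
step 1: project along x, AND mask (11/16) → |grid| = 44
step 2: project along y, AND mask (12/16) → |grid| = 33

33 voxels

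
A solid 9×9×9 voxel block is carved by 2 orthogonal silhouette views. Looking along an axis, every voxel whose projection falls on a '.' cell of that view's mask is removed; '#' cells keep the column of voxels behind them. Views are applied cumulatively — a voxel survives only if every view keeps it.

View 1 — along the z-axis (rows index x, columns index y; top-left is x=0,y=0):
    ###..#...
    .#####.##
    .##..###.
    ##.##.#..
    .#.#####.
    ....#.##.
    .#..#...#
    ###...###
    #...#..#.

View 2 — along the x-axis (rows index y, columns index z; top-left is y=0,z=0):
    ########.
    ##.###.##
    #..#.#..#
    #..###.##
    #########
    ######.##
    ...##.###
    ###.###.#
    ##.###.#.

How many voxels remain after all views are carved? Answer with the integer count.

286 voxels

before carving: 729 voxels (9×9×9)
V1 z: intersect with XY mask (42 set) -- 378 left
V2 x: intersect with YZ mask (60 set) -- 286 left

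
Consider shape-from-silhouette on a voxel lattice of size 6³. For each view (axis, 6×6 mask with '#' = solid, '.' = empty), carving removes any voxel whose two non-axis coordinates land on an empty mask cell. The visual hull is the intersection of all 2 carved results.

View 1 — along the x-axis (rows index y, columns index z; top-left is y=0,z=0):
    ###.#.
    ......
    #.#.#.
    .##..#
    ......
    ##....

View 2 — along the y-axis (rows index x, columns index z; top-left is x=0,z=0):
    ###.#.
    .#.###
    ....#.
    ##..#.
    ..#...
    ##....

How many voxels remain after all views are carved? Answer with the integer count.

voxel count = 36

initial block: 6^3 = 216
carve view 1 (along x, YZ-mask fill 12/36): 72 voxels remain
carve view 2 (along y, XZ-mask fill 15/36): 36 voxels remain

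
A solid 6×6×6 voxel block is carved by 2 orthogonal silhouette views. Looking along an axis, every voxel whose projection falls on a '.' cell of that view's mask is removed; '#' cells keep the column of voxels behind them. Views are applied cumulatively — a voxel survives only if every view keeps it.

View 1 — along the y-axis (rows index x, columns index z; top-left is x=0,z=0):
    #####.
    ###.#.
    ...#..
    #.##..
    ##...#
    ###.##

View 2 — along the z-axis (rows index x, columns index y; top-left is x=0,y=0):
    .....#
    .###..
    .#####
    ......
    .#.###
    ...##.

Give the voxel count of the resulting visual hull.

44 voxels

before carving: 216 voxels (6×6×6)
  1. axis=1 (XZ plane), |mask|=21  ⇒  voxels=126
  2. axis=2 (XY plane), |mask|=15  ⇒  voxels=44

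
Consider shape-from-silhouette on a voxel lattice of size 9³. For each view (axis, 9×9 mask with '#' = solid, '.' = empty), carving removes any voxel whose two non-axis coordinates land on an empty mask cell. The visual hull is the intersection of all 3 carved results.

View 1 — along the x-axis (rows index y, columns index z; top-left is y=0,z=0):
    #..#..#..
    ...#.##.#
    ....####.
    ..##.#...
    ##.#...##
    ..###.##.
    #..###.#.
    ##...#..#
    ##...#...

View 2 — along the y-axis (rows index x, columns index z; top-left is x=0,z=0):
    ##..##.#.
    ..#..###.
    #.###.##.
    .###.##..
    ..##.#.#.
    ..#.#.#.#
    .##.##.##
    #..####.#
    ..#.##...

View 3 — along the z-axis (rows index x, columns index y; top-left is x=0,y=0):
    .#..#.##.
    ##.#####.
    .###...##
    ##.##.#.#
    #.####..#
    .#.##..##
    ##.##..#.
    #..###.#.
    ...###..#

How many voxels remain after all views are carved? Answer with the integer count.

voxel count = 92

start: 9×9×9 = 729 voxels
carve view 1 (along x, YZ-mask fill 36/81): 324 voxels remain
carve view 2 (along y, XZ-mask fill 43/81): 171 voxels remain
carve view 3 (along z, XY-mask fill 47/81): 92 voxels remain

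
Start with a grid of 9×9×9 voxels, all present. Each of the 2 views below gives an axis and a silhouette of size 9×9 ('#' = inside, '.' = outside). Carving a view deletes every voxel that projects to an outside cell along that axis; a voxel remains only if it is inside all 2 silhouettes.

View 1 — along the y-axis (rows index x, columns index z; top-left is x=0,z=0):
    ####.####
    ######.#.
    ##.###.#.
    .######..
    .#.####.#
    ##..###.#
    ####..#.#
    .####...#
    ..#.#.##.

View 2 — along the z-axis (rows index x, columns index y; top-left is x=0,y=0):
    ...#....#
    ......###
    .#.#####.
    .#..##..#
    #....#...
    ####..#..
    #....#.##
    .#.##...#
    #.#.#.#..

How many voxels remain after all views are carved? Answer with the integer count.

before carving: 729 voxels (9×9×9)
[1] y-view keeps 54 columns → grid now 486
[2] z-view keeps 34 columns → grid now 199

|visual hull| = 199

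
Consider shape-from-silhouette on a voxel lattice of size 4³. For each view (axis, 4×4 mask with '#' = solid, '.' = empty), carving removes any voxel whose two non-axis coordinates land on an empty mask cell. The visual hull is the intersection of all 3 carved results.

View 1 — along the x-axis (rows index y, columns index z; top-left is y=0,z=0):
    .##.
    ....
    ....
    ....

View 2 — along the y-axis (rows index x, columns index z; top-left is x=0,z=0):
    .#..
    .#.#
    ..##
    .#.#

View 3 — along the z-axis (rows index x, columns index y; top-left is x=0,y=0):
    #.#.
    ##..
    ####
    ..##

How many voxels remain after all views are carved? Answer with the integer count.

voxel count = 3

before carving: 64 voxels (4×4×4)
carve view 1 (along x, YZ-mask fill 2/16): 8 voxels remain
carve view 2 (along y, XZ-mask fill 7/16): 4 voxels remain
carve view 3 (along z, XY-mask fill 10/16): 3 voxels remain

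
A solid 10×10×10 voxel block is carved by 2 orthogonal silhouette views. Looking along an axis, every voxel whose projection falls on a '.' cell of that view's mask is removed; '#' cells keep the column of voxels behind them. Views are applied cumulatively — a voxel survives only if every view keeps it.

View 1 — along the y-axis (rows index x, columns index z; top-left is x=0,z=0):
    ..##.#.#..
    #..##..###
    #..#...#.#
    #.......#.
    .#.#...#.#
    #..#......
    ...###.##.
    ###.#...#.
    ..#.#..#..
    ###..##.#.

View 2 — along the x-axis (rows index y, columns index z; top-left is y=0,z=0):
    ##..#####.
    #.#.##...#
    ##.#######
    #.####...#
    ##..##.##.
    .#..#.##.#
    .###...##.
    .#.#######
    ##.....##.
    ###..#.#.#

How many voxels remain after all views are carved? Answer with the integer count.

start: 10×10×10 = 1000 voxels
V1 y: intersect with XZ mask (41 set) -- 410 left
V2 x: intersect with YZ mask (61 set) -- 255 left

|visual hull| = 255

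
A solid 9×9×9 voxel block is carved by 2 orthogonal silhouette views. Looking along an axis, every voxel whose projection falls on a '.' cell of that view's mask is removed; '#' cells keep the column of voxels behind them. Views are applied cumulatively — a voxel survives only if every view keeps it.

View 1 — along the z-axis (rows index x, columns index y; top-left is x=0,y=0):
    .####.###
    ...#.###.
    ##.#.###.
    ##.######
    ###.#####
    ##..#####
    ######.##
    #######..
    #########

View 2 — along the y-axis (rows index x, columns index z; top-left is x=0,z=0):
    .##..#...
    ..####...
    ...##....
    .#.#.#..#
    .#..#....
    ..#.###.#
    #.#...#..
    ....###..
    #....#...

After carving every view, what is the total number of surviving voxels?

voxel count = 195

before carving: 729 voxels (9×9×9)
step 1: project along z, AND mask (64/81) → |grid| = 576
step 2: project along y, AND mask (28/81) → |grid| = 195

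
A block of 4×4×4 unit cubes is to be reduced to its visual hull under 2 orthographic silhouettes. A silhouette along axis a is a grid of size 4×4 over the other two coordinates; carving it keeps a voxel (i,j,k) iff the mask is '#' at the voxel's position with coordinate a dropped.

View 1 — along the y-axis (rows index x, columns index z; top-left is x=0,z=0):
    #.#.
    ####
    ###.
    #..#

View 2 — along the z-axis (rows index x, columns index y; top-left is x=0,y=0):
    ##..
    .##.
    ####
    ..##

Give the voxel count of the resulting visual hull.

|visual hull| = 28

initial block: 4^3 = 64
step 1: project along y, AND mask (11/16) → |grid| = 44
step 2: project along z, AND mask (10/16) → |grid| = 28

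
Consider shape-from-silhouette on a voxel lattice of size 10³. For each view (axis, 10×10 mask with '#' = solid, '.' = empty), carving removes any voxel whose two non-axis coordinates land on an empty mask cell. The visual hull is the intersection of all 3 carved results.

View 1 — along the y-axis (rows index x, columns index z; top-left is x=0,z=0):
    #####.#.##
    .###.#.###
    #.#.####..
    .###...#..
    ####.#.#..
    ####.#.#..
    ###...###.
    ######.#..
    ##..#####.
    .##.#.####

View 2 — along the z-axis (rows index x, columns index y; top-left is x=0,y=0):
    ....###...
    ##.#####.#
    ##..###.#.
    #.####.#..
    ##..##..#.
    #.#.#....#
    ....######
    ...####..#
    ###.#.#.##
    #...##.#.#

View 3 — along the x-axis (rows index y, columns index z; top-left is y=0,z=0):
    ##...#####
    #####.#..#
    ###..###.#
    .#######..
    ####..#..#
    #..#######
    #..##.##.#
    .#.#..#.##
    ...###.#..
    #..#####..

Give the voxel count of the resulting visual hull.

remaining voxels: 218

before carving: 1000 voxels (10×10×10)
V1 y: intersect with XZ mask (64 set) -- 640 left
V2 z: intersect with XY mask (55 set) -- 349 left
V3 x: intersect with YZ mask (63 set) -- 218 left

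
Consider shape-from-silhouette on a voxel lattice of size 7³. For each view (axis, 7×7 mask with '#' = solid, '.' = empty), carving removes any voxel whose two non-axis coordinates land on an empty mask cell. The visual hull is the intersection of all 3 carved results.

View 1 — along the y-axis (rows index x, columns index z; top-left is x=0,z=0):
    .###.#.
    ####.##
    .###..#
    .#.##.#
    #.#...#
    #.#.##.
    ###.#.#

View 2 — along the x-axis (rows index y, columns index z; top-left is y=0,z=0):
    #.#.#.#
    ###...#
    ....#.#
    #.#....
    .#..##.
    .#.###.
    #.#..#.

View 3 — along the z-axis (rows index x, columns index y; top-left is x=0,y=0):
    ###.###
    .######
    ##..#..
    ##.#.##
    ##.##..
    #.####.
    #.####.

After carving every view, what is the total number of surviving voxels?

full grid |V| = 343
after view 1 [y-axis, 30 of 49 cells solid] → remaining = 210
after view 2 [x-axis, 22 of 49 cells solid] → remaining = 95
after view 3 [z-axis, 34 of 49 cells solid] → remaining = 68

|visual hull| = 68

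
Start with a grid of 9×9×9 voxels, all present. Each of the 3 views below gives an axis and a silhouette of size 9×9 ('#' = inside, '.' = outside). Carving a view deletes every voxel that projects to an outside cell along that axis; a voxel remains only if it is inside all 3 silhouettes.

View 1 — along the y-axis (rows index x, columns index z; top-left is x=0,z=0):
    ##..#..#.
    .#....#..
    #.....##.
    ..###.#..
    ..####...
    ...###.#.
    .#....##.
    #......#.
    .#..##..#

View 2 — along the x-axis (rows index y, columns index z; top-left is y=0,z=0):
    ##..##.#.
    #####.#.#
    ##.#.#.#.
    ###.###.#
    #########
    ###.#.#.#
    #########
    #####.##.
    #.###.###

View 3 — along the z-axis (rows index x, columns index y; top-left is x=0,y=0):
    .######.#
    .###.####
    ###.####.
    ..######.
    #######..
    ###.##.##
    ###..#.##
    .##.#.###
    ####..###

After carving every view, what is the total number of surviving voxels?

|visual hull| = 154

full grid |V| = 729
after view 1 [y-axis, 30 of 81 cells solid] → remaining = 270
after view 2 [x-axis, 62 of 81 cells solid] → remaining = 210
after view 3 [z-axis, 60 of 81 cells solid] → remaining = 154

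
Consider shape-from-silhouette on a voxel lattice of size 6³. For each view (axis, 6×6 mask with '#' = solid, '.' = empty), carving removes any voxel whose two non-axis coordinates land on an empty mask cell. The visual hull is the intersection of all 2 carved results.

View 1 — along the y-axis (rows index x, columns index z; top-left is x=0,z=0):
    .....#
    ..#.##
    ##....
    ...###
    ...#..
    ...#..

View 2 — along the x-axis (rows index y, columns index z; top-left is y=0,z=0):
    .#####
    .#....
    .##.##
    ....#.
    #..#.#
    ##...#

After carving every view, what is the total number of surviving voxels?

full grid |V| = 216
after view 1 [y-axis, 11 of 36 cells solid] → remaining = 66
after view 2 [x-axis, 17 of 36 cells solid] → remaining = 32

32 voxels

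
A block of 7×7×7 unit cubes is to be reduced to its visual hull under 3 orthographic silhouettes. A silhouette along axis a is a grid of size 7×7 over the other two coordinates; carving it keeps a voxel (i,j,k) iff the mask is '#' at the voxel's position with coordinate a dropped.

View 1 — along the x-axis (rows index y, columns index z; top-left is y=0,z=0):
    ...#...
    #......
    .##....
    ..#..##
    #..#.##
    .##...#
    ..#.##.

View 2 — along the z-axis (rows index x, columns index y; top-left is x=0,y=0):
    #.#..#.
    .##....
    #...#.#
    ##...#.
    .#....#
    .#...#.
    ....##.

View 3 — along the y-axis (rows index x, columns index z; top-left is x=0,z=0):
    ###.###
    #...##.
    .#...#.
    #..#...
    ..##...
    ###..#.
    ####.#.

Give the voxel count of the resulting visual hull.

voxel count = 19

initial block: 7^3 = 343
  1. axis=0 (YZ plane), |mask|=17  ⇒  voxels=119
  2. axis=2 (XY plane), |mask|=17  ⇒  voxels=37
  3. axis=1 (XZ plane), |mask|=24  ⇒  voxels=19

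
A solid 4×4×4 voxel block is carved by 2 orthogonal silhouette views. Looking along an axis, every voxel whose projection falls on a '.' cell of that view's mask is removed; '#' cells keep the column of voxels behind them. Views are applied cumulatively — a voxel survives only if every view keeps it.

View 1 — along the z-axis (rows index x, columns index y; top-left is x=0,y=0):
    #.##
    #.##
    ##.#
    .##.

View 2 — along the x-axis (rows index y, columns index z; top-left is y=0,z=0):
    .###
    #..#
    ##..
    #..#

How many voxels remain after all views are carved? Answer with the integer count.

voxel count = 25

start: 4×4×4 = 64 voxels
carve view 1 (along z, XY-mask fill 11/16): 44 voxels remain
carve view 2 (along x, YZ-mask fill 9/16): 25 voxels remain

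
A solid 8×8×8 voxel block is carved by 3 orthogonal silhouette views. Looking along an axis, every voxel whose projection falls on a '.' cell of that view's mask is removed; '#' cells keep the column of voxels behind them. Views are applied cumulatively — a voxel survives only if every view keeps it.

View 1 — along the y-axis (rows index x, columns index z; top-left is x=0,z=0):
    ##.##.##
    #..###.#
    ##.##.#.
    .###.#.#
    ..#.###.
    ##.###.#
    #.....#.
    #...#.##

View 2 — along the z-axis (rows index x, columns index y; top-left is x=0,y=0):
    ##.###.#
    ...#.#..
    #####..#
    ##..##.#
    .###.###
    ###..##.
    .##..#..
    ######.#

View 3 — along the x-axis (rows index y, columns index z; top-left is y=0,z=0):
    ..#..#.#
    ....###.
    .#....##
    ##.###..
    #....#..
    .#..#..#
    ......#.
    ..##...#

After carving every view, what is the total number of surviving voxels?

full grid |V| = 512
  1. axis=1 (XZ plane), |mask|=37  ⇒  voxels=296
  2. axis=2 (XY plane), |mask|=40  ⇒  voxels=189
  3. axis=0 (YZ plane), |mask|=23  ⇒  voxels=70

voxel count = 70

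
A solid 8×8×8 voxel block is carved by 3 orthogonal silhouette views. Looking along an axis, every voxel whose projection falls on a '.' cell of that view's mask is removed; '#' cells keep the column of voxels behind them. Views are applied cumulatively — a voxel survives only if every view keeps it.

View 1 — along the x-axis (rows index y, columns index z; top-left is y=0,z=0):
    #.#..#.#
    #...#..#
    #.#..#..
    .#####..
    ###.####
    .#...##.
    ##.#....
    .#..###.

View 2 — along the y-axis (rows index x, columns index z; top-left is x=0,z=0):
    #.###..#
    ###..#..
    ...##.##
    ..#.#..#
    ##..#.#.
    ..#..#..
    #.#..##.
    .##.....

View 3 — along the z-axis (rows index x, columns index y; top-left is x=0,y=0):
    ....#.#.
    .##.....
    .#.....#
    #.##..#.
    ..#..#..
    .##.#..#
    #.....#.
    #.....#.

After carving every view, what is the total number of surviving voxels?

33 voxels

full grid |V| = 512
V1 x: intersect with YZ mask (32 set) -- 256 left
V2 y: intersect with XZ mask (28 set) -- 115 left
V3 z: intersect with XY mask (20 set) -- 33 left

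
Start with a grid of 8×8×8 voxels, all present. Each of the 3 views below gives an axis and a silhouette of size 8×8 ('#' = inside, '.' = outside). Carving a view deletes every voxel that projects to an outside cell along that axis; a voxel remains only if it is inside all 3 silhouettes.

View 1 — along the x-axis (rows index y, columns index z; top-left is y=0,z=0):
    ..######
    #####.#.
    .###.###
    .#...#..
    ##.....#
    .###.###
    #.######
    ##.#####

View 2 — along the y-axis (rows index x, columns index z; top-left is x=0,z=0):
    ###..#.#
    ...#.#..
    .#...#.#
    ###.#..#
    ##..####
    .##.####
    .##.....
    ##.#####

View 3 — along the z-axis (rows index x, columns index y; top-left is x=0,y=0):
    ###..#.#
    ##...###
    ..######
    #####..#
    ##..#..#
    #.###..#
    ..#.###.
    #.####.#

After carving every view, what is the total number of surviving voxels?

remaining voxels: 129

full grid |V| = 512
  1. axis=0 (YZ plane), |mask|=43  ⇒  voxels=344
  2. axis=1 (XZ plane), |mask|=36  ⇒  voxels=196
  3. axis=2 (XY plane), |mask|=41  ⇒  voxels=129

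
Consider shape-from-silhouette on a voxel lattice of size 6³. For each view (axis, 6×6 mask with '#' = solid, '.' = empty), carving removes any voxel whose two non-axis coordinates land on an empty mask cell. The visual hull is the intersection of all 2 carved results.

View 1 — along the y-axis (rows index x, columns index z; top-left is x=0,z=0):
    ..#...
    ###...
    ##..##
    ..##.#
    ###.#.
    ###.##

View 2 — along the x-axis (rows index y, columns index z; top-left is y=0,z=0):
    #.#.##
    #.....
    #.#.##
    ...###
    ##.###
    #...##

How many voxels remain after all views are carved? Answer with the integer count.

|visual hull| = 66

initial block: 6^3 = 216
  1. axis=1 (XZ plane), |mask|=20  ⇒  voxels=120
  2. axis=0 (YZ plane), |mask|=20  ⇒  voxels=66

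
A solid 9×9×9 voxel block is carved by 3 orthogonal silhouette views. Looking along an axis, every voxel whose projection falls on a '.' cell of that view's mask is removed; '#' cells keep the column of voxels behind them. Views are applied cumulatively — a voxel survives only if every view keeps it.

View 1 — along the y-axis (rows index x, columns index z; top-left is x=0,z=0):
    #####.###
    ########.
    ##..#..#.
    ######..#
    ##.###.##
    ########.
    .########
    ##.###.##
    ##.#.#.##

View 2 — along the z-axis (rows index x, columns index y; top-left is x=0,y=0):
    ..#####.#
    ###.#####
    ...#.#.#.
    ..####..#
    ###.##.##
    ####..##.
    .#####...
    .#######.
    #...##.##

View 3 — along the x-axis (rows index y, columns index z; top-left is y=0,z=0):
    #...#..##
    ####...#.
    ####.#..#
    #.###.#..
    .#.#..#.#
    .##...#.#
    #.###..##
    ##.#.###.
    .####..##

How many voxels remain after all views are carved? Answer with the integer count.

before carving: 729 voxels (9×9×9)
[1] y-view keeps 63 columns → grid now 567
[2] z-view keeps 52 columns → grid now 375
[3] x-view keeps 46 columns → grid now 214

|visual hull| = 214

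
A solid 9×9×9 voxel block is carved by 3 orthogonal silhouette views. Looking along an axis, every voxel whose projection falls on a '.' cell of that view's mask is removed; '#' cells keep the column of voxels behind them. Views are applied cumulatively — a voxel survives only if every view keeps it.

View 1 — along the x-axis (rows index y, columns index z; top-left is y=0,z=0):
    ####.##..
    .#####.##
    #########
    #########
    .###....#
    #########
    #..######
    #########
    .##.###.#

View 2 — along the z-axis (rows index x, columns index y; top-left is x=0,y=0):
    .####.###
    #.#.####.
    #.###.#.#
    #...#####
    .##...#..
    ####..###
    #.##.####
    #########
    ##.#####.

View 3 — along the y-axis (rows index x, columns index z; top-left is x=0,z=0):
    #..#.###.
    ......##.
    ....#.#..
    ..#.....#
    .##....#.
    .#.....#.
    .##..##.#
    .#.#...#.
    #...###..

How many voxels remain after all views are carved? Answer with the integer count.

initial block: 9^3 = 729
carve view 1 (along x, YZ-mask fill 66/81): 594 voxels remain
carve view 2 (along z, XY-mask fill 58/81): 425 voxels remain
carve view 3 (along y, XZ-mask fill 28/81): 147 voxels remain

|visual hull| = 147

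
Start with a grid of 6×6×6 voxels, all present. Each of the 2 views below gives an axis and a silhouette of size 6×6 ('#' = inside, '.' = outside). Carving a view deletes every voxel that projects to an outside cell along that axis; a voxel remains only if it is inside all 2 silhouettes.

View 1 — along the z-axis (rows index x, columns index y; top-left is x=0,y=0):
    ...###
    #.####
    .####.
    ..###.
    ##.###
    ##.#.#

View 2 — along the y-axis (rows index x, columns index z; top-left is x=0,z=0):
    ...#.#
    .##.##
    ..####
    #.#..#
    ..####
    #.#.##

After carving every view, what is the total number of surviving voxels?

start: 6×6×6 = 216 voxels
carve view 1 (along z, XY-mask fill 24/36): 144 voxels remain
carve view 2 (along y, XZ-mask fill 21/36): 87 voxels remain

remaining voxels: 87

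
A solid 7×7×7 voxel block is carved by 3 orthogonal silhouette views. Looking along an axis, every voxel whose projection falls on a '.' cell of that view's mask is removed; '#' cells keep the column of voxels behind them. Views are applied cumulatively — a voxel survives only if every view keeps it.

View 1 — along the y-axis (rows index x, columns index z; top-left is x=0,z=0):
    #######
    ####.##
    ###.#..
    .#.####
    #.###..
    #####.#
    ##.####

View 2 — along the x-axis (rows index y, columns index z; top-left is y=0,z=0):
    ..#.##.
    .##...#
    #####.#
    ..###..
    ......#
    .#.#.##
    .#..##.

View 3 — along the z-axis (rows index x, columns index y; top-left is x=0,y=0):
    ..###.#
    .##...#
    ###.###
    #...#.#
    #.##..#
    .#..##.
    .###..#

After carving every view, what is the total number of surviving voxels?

69 voxels

initial block: 7^3 = 343
carve view 1 (along y, XZ-mask fill 38/49): 266 voxels remain
carve view 2 (along x, YZ-mask fill 23/49): 124 voxels remain
carve view 3 (along z, XY-mask fill 27/49): 69 voxels remain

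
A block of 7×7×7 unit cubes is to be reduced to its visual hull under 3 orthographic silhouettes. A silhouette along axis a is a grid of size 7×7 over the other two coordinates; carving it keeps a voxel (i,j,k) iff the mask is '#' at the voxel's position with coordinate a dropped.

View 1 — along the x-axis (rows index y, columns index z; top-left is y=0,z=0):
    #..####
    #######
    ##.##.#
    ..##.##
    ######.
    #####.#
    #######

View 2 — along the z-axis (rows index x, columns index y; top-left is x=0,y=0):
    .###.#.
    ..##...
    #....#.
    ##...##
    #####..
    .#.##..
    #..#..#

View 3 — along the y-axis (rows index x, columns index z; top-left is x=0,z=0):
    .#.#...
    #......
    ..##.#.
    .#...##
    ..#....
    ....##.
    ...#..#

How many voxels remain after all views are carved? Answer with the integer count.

36 voxels

full grid |V| = 343
  1. axis=0 (YZ plane), |mask|=40  ⇒  voxels=280
  2. axis=2 (XY plane), |mask|=23  ⇒  voxels=127
  3. axis=1 (XZ plane), |mask|=14  ⇒  voxels=36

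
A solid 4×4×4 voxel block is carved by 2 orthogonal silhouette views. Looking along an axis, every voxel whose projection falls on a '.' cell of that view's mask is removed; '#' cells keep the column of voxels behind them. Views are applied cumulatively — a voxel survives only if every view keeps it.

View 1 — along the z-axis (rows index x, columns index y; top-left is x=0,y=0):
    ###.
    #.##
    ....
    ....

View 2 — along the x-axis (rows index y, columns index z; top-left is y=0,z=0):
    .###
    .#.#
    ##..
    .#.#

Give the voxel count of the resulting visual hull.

|visual hull| = 14

start: 4×4×4 = 64 voxels
step 1: project along z, AND mask (6/16) → |grid| = 24
step 2: project along x, AND mask (9/16) → |grid| = 14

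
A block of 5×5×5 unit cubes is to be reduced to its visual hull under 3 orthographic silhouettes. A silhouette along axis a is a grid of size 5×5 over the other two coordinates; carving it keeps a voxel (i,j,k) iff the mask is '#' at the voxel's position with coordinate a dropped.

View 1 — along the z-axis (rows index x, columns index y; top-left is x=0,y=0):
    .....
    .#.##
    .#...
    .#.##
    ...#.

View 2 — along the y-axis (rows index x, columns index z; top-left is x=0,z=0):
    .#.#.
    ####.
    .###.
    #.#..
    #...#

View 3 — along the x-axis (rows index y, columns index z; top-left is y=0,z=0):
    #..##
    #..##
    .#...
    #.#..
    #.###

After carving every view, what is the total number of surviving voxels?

remaining voxels: 14

start: 5×5×5 = 125 voxels
  1. axis=2 (XY plane), |mask|=8  ⇒  voxels=40
  2. axis=1 (XZ plane), |mask|=13  ⇒  voxels=23
  3. axis=0 (YZ plane), |mask|=13  ⇒  voxels=14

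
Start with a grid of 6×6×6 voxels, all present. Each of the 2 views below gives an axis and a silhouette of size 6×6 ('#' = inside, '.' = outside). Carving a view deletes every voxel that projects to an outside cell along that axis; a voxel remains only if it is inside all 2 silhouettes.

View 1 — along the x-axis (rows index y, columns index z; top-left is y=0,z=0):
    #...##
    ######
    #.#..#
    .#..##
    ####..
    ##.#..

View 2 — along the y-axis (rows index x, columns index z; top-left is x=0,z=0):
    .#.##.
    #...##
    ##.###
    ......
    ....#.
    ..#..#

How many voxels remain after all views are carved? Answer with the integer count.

|visual hull| = 51

before carving: 216 voxels (6×6×6)
[1] x-view keeps 22 columns → grid now 132
[2] y-view keeps 14 columns → grid now 51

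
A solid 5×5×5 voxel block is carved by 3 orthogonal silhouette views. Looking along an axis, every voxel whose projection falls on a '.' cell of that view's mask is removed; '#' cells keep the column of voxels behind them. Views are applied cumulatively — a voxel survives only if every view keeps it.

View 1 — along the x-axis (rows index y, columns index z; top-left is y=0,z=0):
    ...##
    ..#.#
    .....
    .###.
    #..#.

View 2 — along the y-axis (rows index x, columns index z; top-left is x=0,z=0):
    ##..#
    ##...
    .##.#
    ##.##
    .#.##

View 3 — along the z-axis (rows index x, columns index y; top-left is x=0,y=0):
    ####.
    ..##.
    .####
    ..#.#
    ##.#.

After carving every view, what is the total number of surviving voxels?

15 voxels

before carving: 125 voxels (5×5×5)
carve view 1 (along x, YZ-mask fill 9/25): 45 voxels remain
carve view 2 (along y, XZ-mask fill 15/25): 24 voxels remain
carve view 3 (along z, XY-mask fill 15/25): 15 voxels remain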